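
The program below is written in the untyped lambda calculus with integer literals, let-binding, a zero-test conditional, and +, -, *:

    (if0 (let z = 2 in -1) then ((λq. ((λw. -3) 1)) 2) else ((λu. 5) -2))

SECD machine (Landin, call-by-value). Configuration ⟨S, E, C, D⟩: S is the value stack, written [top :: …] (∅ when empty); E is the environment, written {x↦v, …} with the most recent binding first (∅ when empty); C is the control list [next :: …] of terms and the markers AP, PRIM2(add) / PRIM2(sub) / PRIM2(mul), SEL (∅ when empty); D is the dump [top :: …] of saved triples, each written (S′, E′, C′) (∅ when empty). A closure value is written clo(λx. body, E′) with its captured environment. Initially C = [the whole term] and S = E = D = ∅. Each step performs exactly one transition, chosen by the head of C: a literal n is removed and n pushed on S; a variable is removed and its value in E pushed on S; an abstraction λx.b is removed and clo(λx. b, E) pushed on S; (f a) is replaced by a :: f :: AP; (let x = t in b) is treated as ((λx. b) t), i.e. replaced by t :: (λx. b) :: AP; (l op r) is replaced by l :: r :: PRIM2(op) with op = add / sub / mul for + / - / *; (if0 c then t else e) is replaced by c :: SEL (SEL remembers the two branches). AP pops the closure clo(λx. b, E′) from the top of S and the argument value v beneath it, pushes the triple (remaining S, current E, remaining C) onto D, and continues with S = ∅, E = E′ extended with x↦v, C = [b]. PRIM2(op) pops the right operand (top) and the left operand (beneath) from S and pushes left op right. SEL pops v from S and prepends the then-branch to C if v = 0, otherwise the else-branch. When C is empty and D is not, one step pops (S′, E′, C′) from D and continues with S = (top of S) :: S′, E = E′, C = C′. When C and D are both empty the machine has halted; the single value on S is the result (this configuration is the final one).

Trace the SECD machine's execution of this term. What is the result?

0. <S=∅, E=∅, C=[(if0 (let z = 2 in -1) then ((λq. ((λw. -3) 1)) 2) else ((λu. 5) -2))], D=∅>
1. <S=∅, E=∅, C=[(let z = 2 in -1) :: SEL], D=∅>
2. <S=∅, E=∅, C=[2 :: (λz. -1) :: AP :: SEL], D=∅>
3. <S=[2], E=∅, C=[(λz. -1) :: AP :: SEL], D=∅>
4. <S=[clo(λz. -1, ∅) :: 2], E=∅, C=[AP :: SEL], D=∅>
5. <S=∅, E={z↦2}, C=[-1], D=[(∅, ∅, [SEL])]>
6. <S=[-1], E={z↦2}, C=∅, D=[(∅, ∅, [SEL])]>
7. <S=[-1], E=∅, C=[SEL], D=∅>
8. <S=∅, E=∅, C=[((λu. 5) -2)], D=∅>
9. <S=∅, E=∅, C=[-2 :: (λu. 5) :: AP], D=∅>
10. <S=[-2], E=∅, C=[(λu. 5) :: AP], D=∅>
11. <S=[clo(λu. 5, ∅) :: -2], E=∅, C=[AP], D=∅>
12. <S=∅, E={u↦-2}, C=[5], D=[(∅, ∅, ∅)]>
13. <S=[5], E={u↦-2}, C=∅, D=[(∅, ∅, ∅)]>
14. <S=[5], E=∅, C=∅, D=∅>
→ final value 5

Answer: 5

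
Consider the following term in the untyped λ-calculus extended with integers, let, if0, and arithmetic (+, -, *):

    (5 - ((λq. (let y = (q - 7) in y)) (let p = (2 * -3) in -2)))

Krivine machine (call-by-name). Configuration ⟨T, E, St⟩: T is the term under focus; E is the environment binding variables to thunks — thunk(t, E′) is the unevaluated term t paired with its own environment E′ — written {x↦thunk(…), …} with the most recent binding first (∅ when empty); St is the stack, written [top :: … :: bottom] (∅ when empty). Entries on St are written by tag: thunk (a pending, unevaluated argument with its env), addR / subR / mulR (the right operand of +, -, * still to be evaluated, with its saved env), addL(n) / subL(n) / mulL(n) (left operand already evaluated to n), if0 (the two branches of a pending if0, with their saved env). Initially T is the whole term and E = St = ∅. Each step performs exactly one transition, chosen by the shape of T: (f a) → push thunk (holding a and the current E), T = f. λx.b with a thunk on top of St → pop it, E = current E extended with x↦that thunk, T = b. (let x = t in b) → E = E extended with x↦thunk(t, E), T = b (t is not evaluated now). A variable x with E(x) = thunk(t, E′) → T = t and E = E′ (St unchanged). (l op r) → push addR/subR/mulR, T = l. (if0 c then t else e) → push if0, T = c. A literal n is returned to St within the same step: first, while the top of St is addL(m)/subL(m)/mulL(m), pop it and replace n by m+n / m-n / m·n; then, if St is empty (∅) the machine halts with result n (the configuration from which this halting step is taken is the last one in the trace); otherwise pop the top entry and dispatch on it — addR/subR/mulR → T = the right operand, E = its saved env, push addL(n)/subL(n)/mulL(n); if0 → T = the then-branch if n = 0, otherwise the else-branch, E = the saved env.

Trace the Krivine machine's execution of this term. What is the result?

0. <T=(5 - ((λq. (let y = (q - 7) in y)) (let p = (2 * -3) in -2))), E=∅, St=∅>
1. <T=5, E=∅, St=[subR]>
2. <T=((λq. (let y = (q - 7) in y)) (let p = (2 * -3) in -2)), E=∅, St=[subL(5)]>
3. <T=(λq. (let y = (q - 7) in y)), E=∅, St=[thunk :: subL(5)]>
4. <T=(let y = (q - 7) in y), E={q↦thunk((let p = (2 * -3) in -2), ∅)}, St=[subL(5)]>
5. <T=y, E={y↦thunk((q - 7), {q↦thunk((let p = (2 * -3) in -2), ∅)}), q↦thunk((let p = (2 * -3) in -2), ∅)}, St=[subL(5)]>
6. <T=(q - 7), E={q↦thunk((let p = (2 * -3) in -2), ∅)}, St=[subL(5)]>
7. <T=q, E={q↦thunk((let p = (2 * -3) in -2), ∅)}, St=[subR :: subL(5)]>
8. <T=(let p = (2 * -3) in -2), E=∅, St=[subR :: subL(5)]>
9. <T=-2, E={p↦thunk((2 * -3), ∅)}, St=[subR :: subL(5)]>
10. <T=7, E={q↦thunk((let p = (2 * -3) in -2), ∅)}, St=[subL(-2) :: subL(5)]>
→ final value 14

Answer: 14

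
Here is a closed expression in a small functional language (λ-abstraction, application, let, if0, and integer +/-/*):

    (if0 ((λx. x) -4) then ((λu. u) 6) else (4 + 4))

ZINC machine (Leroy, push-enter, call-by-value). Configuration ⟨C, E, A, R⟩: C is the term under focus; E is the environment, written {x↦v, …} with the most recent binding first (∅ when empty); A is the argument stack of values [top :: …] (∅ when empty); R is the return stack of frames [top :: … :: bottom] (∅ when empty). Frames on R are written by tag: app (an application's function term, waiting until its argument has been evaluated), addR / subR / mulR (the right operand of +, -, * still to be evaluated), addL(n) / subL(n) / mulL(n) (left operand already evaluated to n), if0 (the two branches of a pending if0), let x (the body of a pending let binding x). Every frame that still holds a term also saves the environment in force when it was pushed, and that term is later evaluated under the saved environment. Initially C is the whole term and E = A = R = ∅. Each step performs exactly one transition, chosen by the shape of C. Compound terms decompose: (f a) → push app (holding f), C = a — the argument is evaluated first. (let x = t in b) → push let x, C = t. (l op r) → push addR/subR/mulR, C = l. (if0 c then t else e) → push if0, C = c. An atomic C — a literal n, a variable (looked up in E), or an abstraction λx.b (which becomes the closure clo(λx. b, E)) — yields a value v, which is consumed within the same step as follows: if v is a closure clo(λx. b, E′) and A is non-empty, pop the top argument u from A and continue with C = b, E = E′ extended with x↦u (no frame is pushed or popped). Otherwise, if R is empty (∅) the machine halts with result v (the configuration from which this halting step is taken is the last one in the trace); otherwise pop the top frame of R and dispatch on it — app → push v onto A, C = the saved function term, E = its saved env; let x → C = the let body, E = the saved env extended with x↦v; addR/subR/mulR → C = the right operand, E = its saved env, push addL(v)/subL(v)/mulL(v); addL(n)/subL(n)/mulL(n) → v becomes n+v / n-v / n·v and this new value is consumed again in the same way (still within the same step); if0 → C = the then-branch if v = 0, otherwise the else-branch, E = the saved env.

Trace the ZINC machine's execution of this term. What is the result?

Answer: 8

Derivation:
step 0: ⟨C=(if0 ((λx. x) -4) then ((λu. u) 6) else (4 + 4)); E=∅; A=∅; R=∅⟩
step 1: ⟨C=((λx. x) -4); E=∅; A=∅; R=[if0]⟩
step 2: ⟨C=-4; E=∅; A=∅; R=[app :: if0]⟩
step 3: ⟨C=(λx. x); E=∅; A=[-4]; R=[if0]⟩
step 4: ⟨C=x; E={x↦-4}; A=∅; R=[if0]⟩
step 5: ⟨C=(4 + 4); E=∅; A=∅; R=∅⟩
step 6: ⟨C=4; E=∅; A=∅; R=[addR]⟩
step 7: ⟨C=4; E=∅; A=∅; R=[addL(4)]⟩
→ final value 8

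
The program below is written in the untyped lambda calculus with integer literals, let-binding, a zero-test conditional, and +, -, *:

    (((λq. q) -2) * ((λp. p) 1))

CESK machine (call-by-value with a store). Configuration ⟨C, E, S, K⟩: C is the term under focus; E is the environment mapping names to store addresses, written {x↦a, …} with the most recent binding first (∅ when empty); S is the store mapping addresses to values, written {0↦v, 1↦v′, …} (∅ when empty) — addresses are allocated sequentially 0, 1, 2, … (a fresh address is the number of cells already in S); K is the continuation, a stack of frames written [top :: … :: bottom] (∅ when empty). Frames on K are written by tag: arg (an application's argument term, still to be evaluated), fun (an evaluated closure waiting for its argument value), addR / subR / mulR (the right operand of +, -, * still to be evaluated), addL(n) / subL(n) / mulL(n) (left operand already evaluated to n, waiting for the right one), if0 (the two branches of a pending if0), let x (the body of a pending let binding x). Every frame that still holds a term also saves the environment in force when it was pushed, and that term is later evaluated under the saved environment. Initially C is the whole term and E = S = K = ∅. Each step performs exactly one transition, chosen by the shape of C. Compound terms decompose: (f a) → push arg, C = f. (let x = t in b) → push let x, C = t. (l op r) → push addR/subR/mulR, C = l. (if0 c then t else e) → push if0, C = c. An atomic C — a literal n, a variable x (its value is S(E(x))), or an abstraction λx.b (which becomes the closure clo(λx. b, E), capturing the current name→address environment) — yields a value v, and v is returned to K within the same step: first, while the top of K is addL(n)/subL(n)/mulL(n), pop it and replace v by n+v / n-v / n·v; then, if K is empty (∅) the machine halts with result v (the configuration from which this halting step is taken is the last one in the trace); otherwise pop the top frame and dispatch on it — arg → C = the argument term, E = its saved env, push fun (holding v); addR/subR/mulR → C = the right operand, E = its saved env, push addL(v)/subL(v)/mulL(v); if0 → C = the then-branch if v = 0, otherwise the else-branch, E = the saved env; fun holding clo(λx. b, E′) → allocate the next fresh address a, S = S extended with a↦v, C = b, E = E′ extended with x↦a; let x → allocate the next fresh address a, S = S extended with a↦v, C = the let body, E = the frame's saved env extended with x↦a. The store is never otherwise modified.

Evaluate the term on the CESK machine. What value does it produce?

0. <C=(((λq. q) -2) * ((λp. p) 1)), E=∅, S=∅, K=∅>
1. <C=((λq. q) -2), E=∅, S=∅, K=[mulR]>
2. <C=(λq. q), E=∅, S=∅, K=[arg :: mulR]>
3. <C=-2, E=∅, S=∅, K=[fun :: mulR]>
4. <C=q, E={q↦0}, S={0↦-2}, K=[mulR]>
5. <C=((λp. p) 1), E=∅, S={0↦-2}, K=[mulL(-2)]>
6. <C=(λp. p), E=∅, S={0↦-2}, K=[arg :: mulL(-2)]>
7. <C=1, E=∅, S={0↦-2}, K=[fun :: mulL(-2)]>
8. <C=p, E={p↦1}, S={0↦-2, 1↦1}, K=[mulL(-2)]>
→ final value -2

Answer: -2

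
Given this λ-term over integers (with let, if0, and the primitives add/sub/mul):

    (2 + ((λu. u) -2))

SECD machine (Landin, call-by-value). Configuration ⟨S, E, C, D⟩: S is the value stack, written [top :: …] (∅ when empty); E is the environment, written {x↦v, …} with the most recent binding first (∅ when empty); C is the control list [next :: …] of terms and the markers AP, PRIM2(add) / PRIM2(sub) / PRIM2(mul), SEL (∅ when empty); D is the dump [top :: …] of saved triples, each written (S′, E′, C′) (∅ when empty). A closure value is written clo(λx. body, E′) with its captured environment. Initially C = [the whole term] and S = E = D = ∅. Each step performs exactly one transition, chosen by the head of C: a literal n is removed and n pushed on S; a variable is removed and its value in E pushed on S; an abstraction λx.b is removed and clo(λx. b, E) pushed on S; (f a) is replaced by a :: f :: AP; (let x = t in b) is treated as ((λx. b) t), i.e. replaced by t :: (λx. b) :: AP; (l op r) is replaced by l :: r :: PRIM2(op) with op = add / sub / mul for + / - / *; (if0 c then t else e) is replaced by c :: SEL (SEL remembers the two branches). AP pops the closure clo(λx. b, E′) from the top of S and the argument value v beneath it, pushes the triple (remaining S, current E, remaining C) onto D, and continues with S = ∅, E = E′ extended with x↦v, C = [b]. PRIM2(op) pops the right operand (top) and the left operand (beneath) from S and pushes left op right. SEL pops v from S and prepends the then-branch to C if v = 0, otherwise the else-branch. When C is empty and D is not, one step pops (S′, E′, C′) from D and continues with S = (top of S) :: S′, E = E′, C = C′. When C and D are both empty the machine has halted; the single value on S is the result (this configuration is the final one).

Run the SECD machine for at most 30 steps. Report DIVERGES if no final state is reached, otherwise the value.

Answer: 0

Execution trace:
[0] <S=∅, E=∅, C=[(2 + ((λu. u) -2))], D=∅>
[1] <S=∅, E=∅, C=[2 :: ((λu. u) -2) :: PRIM2(add)], D=∅>
[2] <S=[2], E=∅, C=[((λu. u) -2) :: PRIM2(add)], D=∅>
[3] <S=[2], E=∅, C=[-2 :: (λu. u) :: AP :: PRIM2(add)], D=∅>
[4] <S=[-2 :: 2], E=∅, C=[(λu. u) :: AP :: PRIM2(add)], D=∅>
[5] <S=[clo(λu. u, ∅) :: -2 :: 2], E=∅, C=[AP :: PRIM2(add)], D=∅>
[6] <S=∅, E={u↦-2}, C=[u], D=[([2], ∅, [PRIM2(add)])]>
[7] <S=[-2], E={u↦-2}, C=∅, D=[([2], ∅, [PRIM2(add)])]>
[8] <S=[-2 :: 2], E=∅, C=[PRIM2(add)], D=∅>
[9] <S=[0], E=∅, C=∅, D=∅>
→ final value 0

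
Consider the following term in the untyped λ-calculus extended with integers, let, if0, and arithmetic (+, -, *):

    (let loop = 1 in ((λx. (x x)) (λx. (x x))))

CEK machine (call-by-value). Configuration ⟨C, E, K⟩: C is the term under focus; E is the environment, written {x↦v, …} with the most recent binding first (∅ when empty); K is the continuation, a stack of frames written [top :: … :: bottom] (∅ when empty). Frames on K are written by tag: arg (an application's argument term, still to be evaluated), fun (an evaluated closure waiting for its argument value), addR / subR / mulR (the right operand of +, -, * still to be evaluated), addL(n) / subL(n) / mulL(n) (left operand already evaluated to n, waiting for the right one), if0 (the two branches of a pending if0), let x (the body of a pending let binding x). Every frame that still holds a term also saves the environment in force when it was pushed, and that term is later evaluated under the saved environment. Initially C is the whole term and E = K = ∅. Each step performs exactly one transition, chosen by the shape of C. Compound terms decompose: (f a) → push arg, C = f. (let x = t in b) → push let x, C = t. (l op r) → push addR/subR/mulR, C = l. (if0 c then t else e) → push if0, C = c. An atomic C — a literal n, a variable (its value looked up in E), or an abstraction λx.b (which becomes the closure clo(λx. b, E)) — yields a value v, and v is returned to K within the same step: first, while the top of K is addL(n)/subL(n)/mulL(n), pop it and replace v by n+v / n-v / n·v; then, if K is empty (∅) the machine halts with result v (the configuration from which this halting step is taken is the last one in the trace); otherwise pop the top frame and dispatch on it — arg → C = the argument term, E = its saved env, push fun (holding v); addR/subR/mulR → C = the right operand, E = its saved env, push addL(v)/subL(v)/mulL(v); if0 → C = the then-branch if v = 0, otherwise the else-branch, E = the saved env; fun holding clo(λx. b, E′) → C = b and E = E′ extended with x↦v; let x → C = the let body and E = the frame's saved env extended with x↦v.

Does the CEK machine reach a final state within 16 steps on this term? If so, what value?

Answer: DIVERGES (no final state within 16 steps)

Execution trace:
step 0: <C=(let loop = 1 in ((λx. (x x)) (λx. (x x)))), E=∅, K=∅>
step 1: <C=1, E=∅, K=[let loop]>
step 2: <C=((λx. (x x)) (λx. (x x))), E={loop↦1}, K=∅>
step 3: <C=(λx. (x x)), E={loop↦1}, K=[arg]>
step 4: <C=(λx. (x x)), E={loop↦1}, K=[fun]>
step 5: <C=(x x), E={x↦clo(λx. (x x), {loop↦1}), loop↦1}, K=∅>
step 6: <C=x, E={x↦clo(λx. (x x), {loop↦1}), loop↦1}, K=[arg]>
step 7: <C=x, E={x↦clo(λx. (x x), {loop↦1}), loop↦1}, K=[fun]>
… configuration repeats with period 3 (steps 5–7 recur indefinitely) …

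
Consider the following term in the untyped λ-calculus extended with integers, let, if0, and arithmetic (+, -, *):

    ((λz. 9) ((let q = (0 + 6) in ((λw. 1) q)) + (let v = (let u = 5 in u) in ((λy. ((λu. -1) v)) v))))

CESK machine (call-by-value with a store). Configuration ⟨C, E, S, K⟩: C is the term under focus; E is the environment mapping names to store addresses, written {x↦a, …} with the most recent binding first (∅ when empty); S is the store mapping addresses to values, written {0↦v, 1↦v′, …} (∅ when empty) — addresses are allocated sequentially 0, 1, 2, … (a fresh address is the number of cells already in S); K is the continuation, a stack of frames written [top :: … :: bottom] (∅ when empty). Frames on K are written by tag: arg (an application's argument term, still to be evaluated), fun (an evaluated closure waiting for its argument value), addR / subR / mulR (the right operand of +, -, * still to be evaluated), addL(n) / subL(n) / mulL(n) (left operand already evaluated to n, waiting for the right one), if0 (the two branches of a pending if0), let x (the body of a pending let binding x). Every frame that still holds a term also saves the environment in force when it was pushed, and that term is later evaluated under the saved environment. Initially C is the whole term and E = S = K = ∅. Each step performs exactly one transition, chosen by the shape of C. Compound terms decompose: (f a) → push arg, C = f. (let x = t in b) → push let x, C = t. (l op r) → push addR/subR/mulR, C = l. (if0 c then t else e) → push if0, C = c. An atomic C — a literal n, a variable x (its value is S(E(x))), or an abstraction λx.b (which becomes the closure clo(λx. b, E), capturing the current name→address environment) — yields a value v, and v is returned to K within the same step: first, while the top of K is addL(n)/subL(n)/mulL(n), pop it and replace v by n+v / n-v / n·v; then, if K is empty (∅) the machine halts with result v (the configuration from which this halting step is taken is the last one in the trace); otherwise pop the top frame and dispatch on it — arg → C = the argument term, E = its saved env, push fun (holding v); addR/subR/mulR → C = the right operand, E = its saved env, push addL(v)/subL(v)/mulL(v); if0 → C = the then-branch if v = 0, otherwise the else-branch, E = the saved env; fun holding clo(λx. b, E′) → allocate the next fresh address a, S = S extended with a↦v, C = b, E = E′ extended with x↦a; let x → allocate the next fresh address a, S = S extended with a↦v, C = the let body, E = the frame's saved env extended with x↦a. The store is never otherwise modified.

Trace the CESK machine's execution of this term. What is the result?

Answer: 9

Derivation:
step 0: <C=((λz. 9) ((let q = (0 + 6) in ((λw. 1) q)) + (let v = (let u = 5 in u) in ((λy. ((λu. -1) v)) v)))), E=∅, S=∅, K=∅>
step 1: <C=(λz. 9), E=∅, S=∅, K=[arg]>
step 2: <C=((let q = (0 + 6) in ((λw. 1) q)) + (let v = (let u = 5 in u) in ((λy. ((λu. -1) v)) v))), E=∅, S=∅, K=[fun]>
step 3: <C=(let q = (0 + 6) in ((λw. 1) q)), E=∅, S=∅, K=[addR :: fun]>
step 4: <C=(0 + 6), E=∅, S=∅, K=[let q :: addR :: fun]>
step 5: <C=0, E=∅, S=∅, K=[addR :: let q :: addR :: fun]>
step 6: <C=6, E=∅, S=∅, K=[addL(0) :: let q :: addR :: fun]>
step 7: <C=((λw. 1) q), E={q↦0}, S={0↦6}, K=[addR :: fun]>
step 8: <C=(λw. 1), E={q↦0}, S={0↦6}, K=[arg :: addR :: fun]>
step 9: <C=q, E={q↦0}, S={0↦6}, K=[fun :: addR :: fun]>
step 10: <C=1, E={w↦1, q↦0}, S={0↦6, 1↦6}, K=[addR :: fun]>
step 11: <C=(let v = (let u = 5 in u) in ((λy. ((λu. -1) v)) v)), E=∅, S={0↦6, 1↦6}, K=[addL(1) :: fun]>
step 12: <C=(let u = 5 in u), E=∅, S={0↦6, 1↦6}, K=[let v :: addL(1) :: fun]>
step 13: <C=5, E=∅, S={0↦6, 1↦6}, K=[let u :: let v :: addL(1) :: fun]>
step 14: <C=u, E={u↦2}, S={0↦6, 1↦6, 2↦5}, K=[let v :: addL(1) :: fun]>
step 15: <C=((λy. ((λu. -1) v)) v), E={v↦3}, S={0↦6, 1↦6, 2↦5, 3↦5}, K=[addL(1) :: fun]>
step 16: <C=(λy. ((λu. -1) v)), E={v↦3}, S={0↦6, 1↦6, 2↦5, 3↦5}, K=[arg :: addL(1) :: fun]>
step 17: <C=v, E={v↦3}, S={0↦6, 1↦6, 2↦5, 3↦5}, K=[fun :: addL(1) :: fun]>
step 18: <C=((λu. -1) v), E={y↦4, v↦3}, S={0↦6, 1↦6, 2↦5, 3↦5, 4↦5}, K=[addL(1) :: fun]>
step 19: <C=(λu. -1), E={y↦4, v↦3}, S={0↦6, 1↦6, 2↦5, 3↦5, 4↦5}, K=[arg :: addL(1) :: fun]>
step 20: <C=v, E={y↦4, v↦3}, S={0↦6, 1↦6, 2↦5, 3↦5, 4↦5}, K=[fun :: addL(1) :: fun]>
step 21: <C=-1, E={u↦5, y↦4, v↦3}, S={0↦6, 1↦6, 2↦5, 3↦5, 4↦5, 5↦5}, K=[addL(1) :: fun]>
step 22: <C=9, E={z↦6}, S={0↦6, 1↦6, 2↦5, 3↦5, 4↦5, 5↦5, 6↦0}, K=∅>
→ final value 9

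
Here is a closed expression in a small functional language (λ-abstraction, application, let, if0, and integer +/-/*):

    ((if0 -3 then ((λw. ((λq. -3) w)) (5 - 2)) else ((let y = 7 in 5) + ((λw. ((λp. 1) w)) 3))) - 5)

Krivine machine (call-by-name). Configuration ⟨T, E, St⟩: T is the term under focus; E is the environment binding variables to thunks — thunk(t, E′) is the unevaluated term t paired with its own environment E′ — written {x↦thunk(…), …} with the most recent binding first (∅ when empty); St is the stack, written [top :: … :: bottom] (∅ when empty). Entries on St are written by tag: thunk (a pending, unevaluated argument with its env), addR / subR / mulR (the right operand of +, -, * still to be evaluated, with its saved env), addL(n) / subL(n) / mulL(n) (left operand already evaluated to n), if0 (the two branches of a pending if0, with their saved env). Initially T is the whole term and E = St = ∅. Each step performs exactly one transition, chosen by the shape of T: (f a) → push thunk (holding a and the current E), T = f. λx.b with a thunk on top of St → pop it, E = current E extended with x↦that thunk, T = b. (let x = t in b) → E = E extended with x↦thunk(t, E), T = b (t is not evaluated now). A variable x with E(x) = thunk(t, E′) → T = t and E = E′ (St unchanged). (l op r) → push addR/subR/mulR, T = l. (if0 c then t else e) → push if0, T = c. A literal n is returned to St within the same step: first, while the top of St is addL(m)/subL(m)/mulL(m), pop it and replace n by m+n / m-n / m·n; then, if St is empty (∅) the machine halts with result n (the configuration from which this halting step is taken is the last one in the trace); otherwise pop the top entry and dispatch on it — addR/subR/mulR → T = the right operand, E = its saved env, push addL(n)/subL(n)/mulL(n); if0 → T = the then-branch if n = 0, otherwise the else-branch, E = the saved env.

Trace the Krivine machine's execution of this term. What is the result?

Answer: 1

Derivation:
step 0: ⟨T=((if0 -3 then ((λw. ((λq. -3) w)) (5 - 2)) else ((let y = 7 in 5) + ((λw. ((λp. 1) w)) 3))) - 5); E=∅; St=∅⟩
step 1: ⟨T=(if0 -3 then ((λw. ((λq. -3) w)) (5 - 2)) else ((let y = 7 in 5) + ((λw. ((λp. 1) w)) 3))); E=∅; St=[subR]⟩
step 2: ⟨T=-3; E=∅; St=[if0 :: subR]⟩
step 3: ⟨T=((let y = 7 in 5) + ((λw. ((λp. 1) w)) 3)); E=∅; St=[subR]⟩
step 4: ⟨T=(let y = 7 in 5); E=∅; St=[addR :: subR]⟩
step 5: ⟨T=5; E={y↦thunk(7, ∅)}; St=[addR :: subR]⟩
step 6: ⟨T=((λw. ((λp. 1) w)) 3); E=∅; St=[addL(5) :: subR]⟩
step 7: ⟨T=(λw. ((λp. 1) w)); E=∅; St=[thunk :: addL(5) :: subR]⟩
step 8: ⟨T=((λp. 1) w); E={w↦thunk(3, ∅)}; St=[addL(5) :: subR]⟩
step 9: ⟨T=(λp. 1); E={w↦thunk(3, ∅)}; St=[thunk :: addL(5) :: subR]⟩
step 10: ⟨T=1; E={p↦thunk(w, {w↦thunk(3, ∅)}), w↦thunk(3, ∅)}; St=[addL(5) :: subR]⟩
step 11: ⟨T=5; E=∅; St=[subL(6)]⟩
→ final value 1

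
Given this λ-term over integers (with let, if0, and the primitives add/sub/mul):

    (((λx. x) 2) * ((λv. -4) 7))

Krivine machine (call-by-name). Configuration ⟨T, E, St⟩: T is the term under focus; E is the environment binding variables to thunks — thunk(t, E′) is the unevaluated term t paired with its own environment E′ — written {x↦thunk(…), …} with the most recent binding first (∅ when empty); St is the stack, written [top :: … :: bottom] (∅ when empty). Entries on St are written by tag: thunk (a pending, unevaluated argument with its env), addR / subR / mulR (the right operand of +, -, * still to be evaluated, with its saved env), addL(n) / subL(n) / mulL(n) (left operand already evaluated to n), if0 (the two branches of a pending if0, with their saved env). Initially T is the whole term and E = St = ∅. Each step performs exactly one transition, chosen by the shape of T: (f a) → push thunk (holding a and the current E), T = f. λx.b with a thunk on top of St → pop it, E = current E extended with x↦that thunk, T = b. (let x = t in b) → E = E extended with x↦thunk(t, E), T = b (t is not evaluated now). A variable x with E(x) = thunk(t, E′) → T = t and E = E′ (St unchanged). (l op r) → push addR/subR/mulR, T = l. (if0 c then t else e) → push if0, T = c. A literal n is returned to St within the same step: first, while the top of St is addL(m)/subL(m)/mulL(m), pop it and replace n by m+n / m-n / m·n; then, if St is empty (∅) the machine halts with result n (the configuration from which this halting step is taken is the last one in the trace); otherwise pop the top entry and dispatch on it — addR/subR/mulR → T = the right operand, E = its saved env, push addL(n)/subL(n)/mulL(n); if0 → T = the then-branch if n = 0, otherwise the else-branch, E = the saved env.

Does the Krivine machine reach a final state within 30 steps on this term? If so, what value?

[0] [T=(((λx. x) 2) * ((λv. -4) 7)) | E=∅ | St=∅]
[1] [T=((λx. x) 2) | E=∅ | St=[mulR]]
[2] [T=(λx. x) | E=∅ | St=[thunk :: mulR]]
[3] [T=x | E={x↦thunk(2, ∅)} | St=[mulR]]
[4] [T=2 | E=∅ | St=[mulR]]
[5] [T=((λv. -4) 7) | E=∅ | St=[mulL(2)]]
[6] [T=(λv. -4) | E=∅ | St=[thunk :: mulL(2)]]
[7] [T=-4 | E={v↦thunk(7, ∅)} | St=[mulL(2)]]
→ final value -8

Answer: -8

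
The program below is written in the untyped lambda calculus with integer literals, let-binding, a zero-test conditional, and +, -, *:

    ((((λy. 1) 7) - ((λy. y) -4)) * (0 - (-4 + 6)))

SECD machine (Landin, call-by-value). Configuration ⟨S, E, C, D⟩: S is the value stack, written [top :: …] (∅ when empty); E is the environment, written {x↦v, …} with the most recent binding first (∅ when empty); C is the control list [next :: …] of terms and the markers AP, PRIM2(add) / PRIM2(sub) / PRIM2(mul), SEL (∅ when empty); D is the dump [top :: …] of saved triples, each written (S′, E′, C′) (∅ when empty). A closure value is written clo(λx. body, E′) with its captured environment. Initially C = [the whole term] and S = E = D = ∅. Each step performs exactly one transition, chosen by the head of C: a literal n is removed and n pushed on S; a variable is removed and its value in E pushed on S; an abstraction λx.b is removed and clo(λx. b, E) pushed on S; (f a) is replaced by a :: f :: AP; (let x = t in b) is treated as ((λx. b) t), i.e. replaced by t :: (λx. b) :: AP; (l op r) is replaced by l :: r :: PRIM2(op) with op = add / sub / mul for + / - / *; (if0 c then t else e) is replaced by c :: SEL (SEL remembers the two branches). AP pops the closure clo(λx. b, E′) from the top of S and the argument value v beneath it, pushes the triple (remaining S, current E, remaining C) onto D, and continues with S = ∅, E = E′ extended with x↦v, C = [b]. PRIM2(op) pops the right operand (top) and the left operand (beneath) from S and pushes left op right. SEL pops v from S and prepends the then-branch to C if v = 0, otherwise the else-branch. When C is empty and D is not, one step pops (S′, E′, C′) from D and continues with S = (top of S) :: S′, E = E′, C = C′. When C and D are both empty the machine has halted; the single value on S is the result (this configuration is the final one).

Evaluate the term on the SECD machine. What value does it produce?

t=0: ⟨S=∅; E=∅; C=[((((λy. 1) 7) - ((λy. y) -4)) * (0 - (-4 + 6)))]; D=∅⟩
t=1: ⟨S=∅; E=∅; C=[(((λy. 1) 7) - ((λy. y) -4)) :: (0 - (-4 + 6)) :: PRIM2(mul)]; D=∅⟩
t=2: ⟨S=∅; E=∅; C=[((λy. 1) 7) :: ((λy. y) -4) :: PRIM2(sub) :: (0 - (-4 + 6)) :: PRIM2(mul)]; D=∅⟩
t=3: ⟨S=∅; E=∅; C=[7 :: (λy. 1) :: AP :: ((λy. y) -4) :: PRIM2(sub) :: (0 - (-4 + 6)) :: PRIM2(mul)]; D=∅⟩
t=4: ⟨S=[7]; E=∅; C=[(λy. 1) :: AP :: ((λy. y) -4) :: PRIM2(sub) :: (0 - (-4 + 6)) :: PRIM2(mul)]; D=∅⟩
t=5: ⟨S=[clo(λy. 1, ∅) :: 7]; E=∅; C=[AP :: ((λy. y) -4) :: PRIM2(sub) :: (0 - (-4 + 6)) :: PRIM2(mul)]; D=∅⟩
t=6: ⟨S=∅; E={y↦7}; C=[1]; D=[(∅, ∅, [((λy. y) -4) :: PRIM2(sub) :: (0 - (-4 + 6)) :: PRIM2(mul)])]⟩
t=7: ⟨S=[1]; E={y↦7}; C=∅; D=[(∅, ∅, [((λy. y) -4) :: PRIM2(sub) :: (0 - (-4 + 6)) :: PRIM2(mul)])]⟩
t=8: ⟨S=[1]; E=∅; C=[((λy. y) -4) :: PRIM2(sub) :: (0 - (-4 + 6)) :: PRIM2(mul)]; D=∅⟩
t=9: ⟨S=[1]; E=∅; C=[-4 :: (λy. y) :: AP :: PRIM2(sub) :: (0 - (-4 + 6)) :: PRIM2(mul)]; D=∅⟩
t=10: ⟨S=[-4 :: 1]; E=∅; C=[(λy. y) :: AP :: PRIM2(sub) :: (0 - (-4 + 6)) :: PRIM2(mul)]; D=∅⟩
t=11: ⟨S=[clo(λy. y, ∅) :: -4 :: 1]; E=∅; C=[AP :: PRIM2(sub) :: (0 - (-4 + 6)) :: PRIM2(mul)]; D=∅⟩
t=12: ⟨S=∅; E={y↦-4}; C=[y]; D=[([1], ∅, [PRIM2(sub) :: (0 - (-4 + 6)) :: PRIM2(mul)])]⟩
t=13: ⟨S=[-4]; E={y↦-4}; C=∅; D=[([1], ∅, [PRIM2(sub) :: (0 - (-4 + 6)) :: PRIM2(mul)])]⟩
t=14: ⟨S=[-4 :: 1]; E=∅; C=[PRIM2(sub) :: (0 - (-4 + 6)) :: PRIM2(mul)]; D=∅⟩
t=15: ⟨S=[5]; E=∅; C=[(0 - (-4 + 6)) :: PRIM2(mul)]; D=∅⟩
t=16: ⟨S=[5]; E=∅; C=[0 :: (-4 + 6) :: PRIM2(sub) :: PRIM2(mul)]; D=∅⟩
t=17: ⟨S=[0 :: 5]; E=∅; C=[(-4 + 6) :: PRIM2(sub) :: PRIM2(mul)]; D=∅⟩
t=18: ⟨S=[0 :: 5]; E=∅; C=[-4 :: 6 :: PRIM2(add) :: PRIM2(sub) :: PRIM2(mul)]; D=∅⟩
t=19: ⟨S=[-4 :: 0 :: 5]; E=∅; C=[6 :: PRIM2(add) :: PRIM2(sub) :: PRIM2(mul)]; D=∅⟩
t=20: ⟨S=[6 :: -4 :: 0 :: 5]; E=∅; C=[PRIM2(add) :: PRIM2(sub) :: PRIM2(mul)]; D=∅⟩
t=21: ⟨S=[2 :: 0 :: 5]; E=∅; C=[PRIM2(sub) :: PRIM2(mul)]; D=∅⟩
t=22: ⟨S=[-2 :: 5]; E=∅; C=[PRIM2(mul)]; D=∅⟩
t=23: ⟨S=[-10]; E=∅; C=∅; D=∅⟩
→ final value -10

Answer: -10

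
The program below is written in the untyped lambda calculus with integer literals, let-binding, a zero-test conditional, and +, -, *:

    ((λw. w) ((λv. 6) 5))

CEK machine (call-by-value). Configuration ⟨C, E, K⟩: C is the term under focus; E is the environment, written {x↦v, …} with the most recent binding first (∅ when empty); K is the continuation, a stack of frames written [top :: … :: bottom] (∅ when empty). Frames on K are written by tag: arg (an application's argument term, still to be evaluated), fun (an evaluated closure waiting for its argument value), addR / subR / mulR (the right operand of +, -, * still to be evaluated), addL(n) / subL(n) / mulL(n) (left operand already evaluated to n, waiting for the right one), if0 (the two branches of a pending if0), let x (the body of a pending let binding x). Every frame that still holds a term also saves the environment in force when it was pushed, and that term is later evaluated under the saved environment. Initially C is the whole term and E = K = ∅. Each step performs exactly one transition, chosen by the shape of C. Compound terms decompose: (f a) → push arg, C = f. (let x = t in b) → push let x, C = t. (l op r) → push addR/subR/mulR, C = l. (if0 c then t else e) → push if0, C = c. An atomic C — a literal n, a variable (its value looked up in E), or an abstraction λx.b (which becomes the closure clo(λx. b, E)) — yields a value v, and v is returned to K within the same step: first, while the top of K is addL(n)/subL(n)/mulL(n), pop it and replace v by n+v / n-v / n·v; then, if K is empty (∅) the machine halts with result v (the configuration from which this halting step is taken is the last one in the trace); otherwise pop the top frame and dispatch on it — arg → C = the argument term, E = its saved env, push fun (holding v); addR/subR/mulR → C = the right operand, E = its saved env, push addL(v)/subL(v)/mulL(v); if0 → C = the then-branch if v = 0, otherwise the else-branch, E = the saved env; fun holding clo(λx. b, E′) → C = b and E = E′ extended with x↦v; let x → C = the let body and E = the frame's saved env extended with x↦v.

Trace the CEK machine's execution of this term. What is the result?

0. ⟨C=((λw. w) ((λv. 6) 5)); E=∅; K=∅⟩
1. ⟨C=(λw. w); E=∅; K=[arg]⟩
2. ⟨C=((λv. 6) 5); E=∅; K=[fun]⟩
3. ⟨C=(λv. 6); E=∅; K=[arg :: fun]⟩
4. ⟨C=5; E=∅; K=[fun :: fun]⟩
5. ⟨C=6; E={v↦5}; K=[fun]⟩
6. ⟨C=w; E={w↦6}; K=∅⟩
→ final value 6

Answer: 6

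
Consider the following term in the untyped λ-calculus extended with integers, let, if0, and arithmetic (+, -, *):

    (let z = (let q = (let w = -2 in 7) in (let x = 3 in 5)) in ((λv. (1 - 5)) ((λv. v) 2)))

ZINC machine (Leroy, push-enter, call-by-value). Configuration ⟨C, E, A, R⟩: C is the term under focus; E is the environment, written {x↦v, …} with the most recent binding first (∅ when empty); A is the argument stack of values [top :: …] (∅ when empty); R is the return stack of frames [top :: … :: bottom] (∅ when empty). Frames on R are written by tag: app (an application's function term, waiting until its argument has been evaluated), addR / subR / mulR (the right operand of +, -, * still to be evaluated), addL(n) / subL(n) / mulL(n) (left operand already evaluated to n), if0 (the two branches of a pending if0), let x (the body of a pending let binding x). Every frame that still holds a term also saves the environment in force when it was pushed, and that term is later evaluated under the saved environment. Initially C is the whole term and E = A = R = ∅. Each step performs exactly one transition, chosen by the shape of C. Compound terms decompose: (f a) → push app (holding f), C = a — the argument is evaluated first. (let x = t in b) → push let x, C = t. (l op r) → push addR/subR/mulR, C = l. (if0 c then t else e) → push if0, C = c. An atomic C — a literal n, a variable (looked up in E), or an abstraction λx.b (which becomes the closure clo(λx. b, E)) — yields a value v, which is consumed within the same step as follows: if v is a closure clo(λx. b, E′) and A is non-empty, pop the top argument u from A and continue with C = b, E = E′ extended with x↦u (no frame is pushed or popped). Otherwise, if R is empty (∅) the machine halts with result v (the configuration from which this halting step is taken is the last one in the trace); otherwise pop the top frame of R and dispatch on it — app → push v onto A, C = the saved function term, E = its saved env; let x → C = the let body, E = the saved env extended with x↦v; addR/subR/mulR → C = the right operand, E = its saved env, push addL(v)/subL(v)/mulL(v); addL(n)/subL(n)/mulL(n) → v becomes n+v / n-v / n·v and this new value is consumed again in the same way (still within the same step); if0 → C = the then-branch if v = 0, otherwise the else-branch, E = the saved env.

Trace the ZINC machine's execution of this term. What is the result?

[0] ⟨C=(let z = (let q = (let w = -2 in 7) in (let x = 3 in 5)) in ((λv. (1 - 5)) ((λv. v) 2))); E=∅; A=∅; R=∅⟩
[1] ⟨C=(let q = (let w = -2 in 7) in (let x = 3 in 5)); E=∅; A=∅; R=[let z]⟩
[2] ⟨C=(let w = -2 in 7); E=∅; A=∅; R=[let q :: let z]⟩
[3] ⟨C=-2; E=∅; A=∅; R=[let w :: let q :: let z]⟩
[4] ⟨C=7; E={w↦-2}; A=∅; R=[let q :: let z]⟩
[5] ⟨C=(let x = 3 in 5); E={q↦7}; A=∅; R=[let z]⟩
[6] ⟨C=3; E={q↦7}; A=∅; R=[let x :: let z]⟩
[7] ⟨C=5; E={x↦3, q↦7}; A=∅; R=[let z]⟩
[8] ⟨C=((λv. (1 - 5)) ((λv. v) 2)); E={z↦5}; A=∅; R=∅⟩
[9] ⟨C=((λv. v) 2); E={z↦5}; A=∅; R=[app]⟩
[10] ⟨C=2; E={z↦5}; A=∅; R=[app :: app]⟩
[11] ⟨C=(λv. v); E={z↦5}; A=[2]; R=[app]⟩
[12] ⟨C=v; E={v↦2, z↦5}; A=∅; R=[app]⟩
[13] ⟨C=(λv. (1 - 5)); E={z↦5}; A=[2]; R=∅⟩
[14] ⟨C=(1 - 5); E={v↦2, z↦5}; A=∅; R=∅⟩
[15] ⟨C=1; E={v↦2, z↦5}; A=∅; R=[subR]⟩
[16] ⟨C=5; E={v↦2, z↦5}; A=∅; R=[subL(1)]⟩
→ final value -4

Answer: -4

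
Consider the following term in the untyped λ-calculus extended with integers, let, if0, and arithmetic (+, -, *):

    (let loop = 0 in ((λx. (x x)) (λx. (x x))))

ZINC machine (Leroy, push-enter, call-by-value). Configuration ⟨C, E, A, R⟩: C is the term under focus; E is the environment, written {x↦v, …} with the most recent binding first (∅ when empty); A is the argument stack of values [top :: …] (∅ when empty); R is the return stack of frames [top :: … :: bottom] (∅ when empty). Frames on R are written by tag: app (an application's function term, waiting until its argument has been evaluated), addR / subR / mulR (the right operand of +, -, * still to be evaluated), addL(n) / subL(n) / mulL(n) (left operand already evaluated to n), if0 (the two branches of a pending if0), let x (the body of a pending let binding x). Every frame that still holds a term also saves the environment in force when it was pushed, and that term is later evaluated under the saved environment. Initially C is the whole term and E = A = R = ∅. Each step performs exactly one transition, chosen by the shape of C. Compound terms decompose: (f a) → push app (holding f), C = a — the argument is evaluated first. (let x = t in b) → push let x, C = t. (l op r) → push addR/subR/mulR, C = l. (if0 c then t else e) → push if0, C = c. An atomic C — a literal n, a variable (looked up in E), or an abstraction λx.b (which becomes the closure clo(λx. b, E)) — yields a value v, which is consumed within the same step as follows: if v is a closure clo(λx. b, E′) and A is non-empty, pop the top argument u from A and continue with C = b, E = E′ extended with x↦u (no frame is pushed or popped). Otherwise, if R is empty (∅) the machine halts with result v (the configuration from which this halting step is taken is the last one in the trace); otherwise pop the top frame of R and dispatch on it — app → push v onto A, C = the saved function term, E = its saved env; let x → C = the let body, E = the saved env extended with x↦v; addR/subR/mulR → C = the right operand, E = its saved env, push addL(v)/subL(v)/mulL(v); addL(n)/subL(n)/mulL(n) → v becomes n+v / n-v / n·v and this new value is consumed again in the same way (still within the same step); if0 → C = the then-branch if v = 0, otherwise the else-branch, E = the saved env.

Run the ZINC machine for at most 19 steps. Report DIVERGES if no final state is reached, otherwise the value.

step 0: ⟨C=(let loop = 0 in ((λx. (x x)) (λx. (x x)))); E=∅; A=∅; R=∅⟩
step 1: ⟨C=0; E=∅; A=∅; R=[let loop]⟩
step 2: ⟨C=((λx. (x x)) (λx. (x x))); E={loop↦0}; A=∅; R=∅⟩
step 3: ⟨C=(λx. (x x)); E={loop↦0}; A=∅; R=[app]⟩
step 4: ⟨C=(λx. (x x)); E={loop↦0}; A=[clo(λx. (x x), {loop↦0})]; R=∅⟩
step 5: ⟨C=(x x); E={x↦clo(λx. (x x), {loop↦0}), loop↦0}; A=∅; R=∅⟩
step 6: ⟨C=x; E={x↦clo(λx. (x x), {loop↦0}), loop↦0}; A=∅; R=[app]⟩
step 7: ⟨C=x; E={x↦clo(λx. (x x), {loop↦0}), loop↦0}; A=[clo(λx. (x x), {loop↦0})]; R=∅⟩
… configuration repeats with period 3 (steps 5–7 recur indefinitely) …

Answer: DIVERGES (no final state within 19 steps)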